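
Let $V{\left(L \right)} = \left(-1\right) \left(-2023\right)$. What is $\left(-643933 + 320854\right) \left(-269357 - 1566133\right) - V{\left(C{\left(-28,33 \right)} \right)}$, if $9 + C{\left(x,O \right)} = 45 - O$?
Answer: $593008271687$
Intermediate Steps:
$C{\left(x,O \right)} = 36 - O$ ($C{\left(x,O \right)} = -9 - \left(-45 + O\right) = 36 - O$)
$V{\left(L \right)} = 2023$
$\left(-643933 + 320854\right) \left(-269357 - 1566133\right) - V{\left(C{\left(-28,33 \right)} \right)} = \left(-643933 + 320854\right) \left(-269357 - 1566133\right) - 2023 = \left(-323079\right) \left(-1835490\right) - 2023 = 593008273710 - 2023 = 593008271687$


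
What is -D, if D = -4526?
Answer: 4526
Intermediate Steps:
-D = -1*(-4526) = 4526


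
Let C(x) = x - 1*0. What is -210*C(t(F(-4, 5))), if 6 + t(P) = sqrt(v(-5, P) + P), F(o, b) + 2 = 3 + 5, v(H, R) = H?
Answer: 1050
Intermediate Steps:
F(o, b) = 6 (F(o, b) = -2 + (3 + 5) = -2 + 8 = 6)
t(P) = -6 + sqrt(-5 + P)
C(x) = x (C(x) = x + 0 = x)
-210*C(t(F(-4, 5))) = -210*(-6 + sqrt(-5 + 6)) = -210*(-6 + sqrt(1)) = -210*(-6 + 1) = -210*(-5) = 1050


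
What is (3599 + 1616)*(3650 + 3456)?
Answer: 37057790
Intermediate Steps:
(3599 + 1616)*(3650 + 3456) = 5215*7106 = 37057790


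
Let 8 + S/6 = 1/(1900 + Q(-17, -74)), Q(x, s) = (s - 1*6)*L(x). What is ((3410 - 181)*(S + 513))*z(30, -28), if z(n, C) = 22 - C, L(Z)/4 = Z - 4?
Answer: 32357050185/431 ≈ 7.5074e+7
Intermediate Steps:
L(Z) = -16 + 4*Z (L(Z) = 4*(Z - 4) = 4*(-4 + Z) = -16 + 4*Z)
Q(x, s) = (-16 + 4*x)*(-6 + s) (Q(x, s) = (s - 1*6)*(-16 + 4*x) = (s - 6)*(-16 + 4*x) = (-6 + s)*(-16 + 4*x) = (-16 + 4*x)*(-6 + s))
S = -206877/4310 (S = -48 + 6/(1900 + 4*(-6 - 74)*(-4 - 17)) = -48 + 6/(1900 + 4*(-80)*(-21)) = -48 + 6/(1900 + 6720) = -48 + 6/8620 = -48 + 6*(1/8620) = -48 + 3/4310 = -206877/4310 ≈ -47.999)
((3410 - 181)*(S + 513))*z(30, -28) = ((3410 - 181)*(-206877/4310 + 513))*(22 - 1*(-28)) = (3229*(2004153/4310))*(22 + 28) = (6471410037/4310)*50 = 32357050185/431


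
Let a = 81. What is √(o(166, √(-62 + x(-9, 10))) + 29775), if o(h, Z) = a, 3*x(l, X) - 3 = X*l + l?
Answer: 4*√1866 ≈ 172.79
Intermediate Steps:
x(l, X) = 1 + l/3 + X*l/3 (x(l, X) = 1 + (X*l + l)/3 = 1 + (l + X*l)/3 = 1 + (l/3 + X*l/3) = 1 + l/3 + X*l/3)
o(h, Z) = 81
√(o(166, √(-62 + x(-9, 10))) + 29775) = √(81 + 29775) = √29856 = 4*√1866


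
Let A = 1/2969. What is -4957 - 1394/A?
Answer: -4143743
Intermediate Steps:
A = 1/2969 ≈ 0.00033681
-4957 - 1394/A = -4957 - 1394/1/2969 = -4957 - 1394*2969 = -4957 - 1*4138786 = -4957 - 4138786 = -4143743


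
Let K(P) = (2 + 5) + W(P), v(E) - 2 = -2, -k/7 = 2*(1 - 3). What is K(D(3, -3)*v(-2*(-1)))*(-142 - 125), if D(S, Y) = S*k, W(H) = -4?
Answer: -801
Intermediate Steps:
k = 28 (k = -14*(1 - 3) = -14*(-2) = -7*(-4) = 28)
v(E) = 0 (v(E) = 2 - 2 = 0)
D(S, Y) = 28*S (D(S, Y) = S*28 = 28*S)
K(P) = 3 (K(P) = (2 + 5) - 4 = 7 - 4 = 3)
K(D(3, -3)*v(-2*(-1)))*(-142 - 125) = 3*(-142 - 125) = 3*(-267) = -801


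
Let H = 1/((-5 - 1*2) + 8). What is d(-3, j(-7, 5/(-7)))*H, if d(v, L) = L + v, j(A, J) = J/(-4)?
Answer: -79/28 ≈ -2.8214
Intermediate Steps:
j(A, J) = -J/4 (j(A, J) = J*(-1/4) = -J/4)
H = 1 (H = 1/((-5 - 2) + 8) = 1/(-7 + 8) = 1/1 = 1)
d(-3, j(-7, 5/(-7)))*H = (-5/(4*(-7)) - 3)*1 = (-5*(-1)/(4*7) - 3)*1 = (-1/4*(-5/7) - 3)*1 = (5/28 - 3)*1 = -79/28*1 = -79/28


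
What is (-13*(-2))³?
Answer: 17576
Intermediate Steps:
(-13*(-2))³ = 26³ = 17576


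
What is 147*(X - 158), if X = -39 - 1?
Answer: -29106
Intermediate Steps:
X = -40
147*(X - 158) = 147*(-40 - 158) = 147*(-198) = -29106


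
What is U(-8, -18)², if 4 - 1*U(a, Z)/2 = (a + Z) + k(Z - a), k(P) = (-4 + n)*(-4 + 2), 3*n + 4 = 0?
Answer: 13456/9 ≈ 1495.1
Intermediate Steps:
n = -4/3 (n = -4/3 + (⅓)*0 = -4/3 + 0 = -4/3 ≈ -1.3333)
k(P) = 32/3 (k(P) = (-4 - 4/3)*(-4 + 2) = -16/3*(-2) = 32/3)
U(a, Z) = -40/3 - 2*Z - 2*a (U(a, Z) = 8 - 2*((a + Z) + 32/3) = 8 - 2*((Z + a) + 32/3) = 8 - 2*(32/3 + Z + a) = 8 + (-64/3 - 2*Z - 2*a) = -40/3 - 2*Z - 2*a)
U(-8, -18)² = (-40/3 - 2*(-18) - 2*(-8))² = (-40/3 + 36 + 16)² = (116/3)² = 13456/9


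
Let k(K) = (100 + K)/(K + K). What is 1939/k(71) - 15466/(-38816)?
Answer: 5345082247/3318768 ≈ 1610.6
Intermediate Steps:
k(K) = (100 + K)/(2*K) (k(K) = (100 + K)/((2*K)) = (100 + K)*(1/(2*K)) = (100 + K)/(2*K))
1939/k(71) - 15466/(-38816) = 1939/(((1/2)*(100 + 71)/71)) - 15466/(-38816) = 1939/(((1/2)*(1/71)*171)) - 15466*(-1/38816) = 1939/(171/142) + 7733/19408 = 1939*(142/171) + 7733/19408 = 275338/171 + 7733/19408 = 5345082247/3318768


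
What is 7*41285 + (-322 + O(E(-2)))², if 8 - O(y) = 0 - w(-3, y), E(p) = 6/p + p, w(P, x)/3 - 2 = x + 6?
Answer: 382020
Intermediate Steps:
w(P, x) = 24 + 3*x (w(P, x) = 6 + 3*(x + 6) = 6 + 3*(6 + x) = 6 + (18 + 3*x) = 24 + 3*x)
E(p) = p + 6/p
O(y) = 32 + 3*y (O(y) = 8 - (0 - (24 + 3*y)) = 8 - (0 + (-24 - 3*y)) = 8 - (-24 - 3*y) = 8 + (24 + 3*y) = 32 + 3*y)
7*41285 + (-322 + O(E(-2)))² = 7*41285 + (-322 + (32 + 3*(-2 + 6/(-2))))² = 288995 + (-322 + (32 + 3*(-2 + 6*(-½))))² = 288995 + (-322 + (32 + 3*(-2 - 3)))² = 288995 + (-322 + (32 + 3*(-5)))² = 288995 + (-322 + (32 - 15))² = 288995 + (-322 + 17)² = 288995 + (-305)² = 288995 + 93025 = 382020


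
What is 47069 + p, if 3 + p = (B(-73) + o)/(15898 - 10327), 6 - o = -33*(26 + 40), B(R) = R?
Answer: 262206797/5571 ≈ 47066.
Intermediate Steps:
o = 2184 (o = 6 - (-33)*(26 + 40) = 6 - (-33)*66 = 6 - 1*(-2178) = 6 + 2178 = 2184)
p = -14602/5571 (p = -3 + (-73 + 2184)/(15898 - 10327) = -3 + 2111/5571 = -14602/5571 ≈ -2.6211)
47069 + p = 47069 - 14602/5571 = 262206797/5571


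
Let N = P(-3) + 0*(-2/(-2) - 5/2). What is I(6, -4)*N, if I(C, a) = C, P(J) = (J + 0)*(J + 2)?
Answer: 18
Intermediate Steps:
P(J) = J*(2 + J)
N = 3 (N = -3*(2 - 3) + 0*(-2/(-2) - 5/2) = -3*(-1) + 0*(-2*(-½) - 5*½) = 3 + 0*(1 - 5/2) = 3 + 0*(-3/2) = 3 + 0 = 3)
I(6, -4)*N = 6*3 = 18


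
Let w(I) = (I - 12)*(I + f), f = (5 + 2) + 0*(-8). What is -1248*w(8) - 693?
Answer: 74187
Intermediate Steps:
f = 7 (f = 7 + 0 = 7)
w(I) = (-12 + I)*(7 + I) (w(I) = (I - 12)*(I + 7) = (-12 + I)*(7 + I))
-1248*w(8) - 693 = -1248*(-84 + 8**2 - 5*8) - 693 = -1248*(-84 + 64 - 40) - 693 = -1248*(-60) - 693 = 74880 - 693 = 74187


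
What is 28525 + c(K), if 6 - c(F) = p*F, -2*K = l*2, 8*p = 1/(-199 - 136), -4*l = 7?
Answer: 305852327/10720 ≈ 28531.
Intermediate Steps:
l = -7/4 (l = -¼*7 = -7/4 ≈ -1.7500)
p = -1/2680 (p = 1/(8*(-199 - 136)) = (⅛)/(-335) = (⅛)*(-1/335) = -1/2680 ≈ -0.00037313)
K = 7/4 (K = -(-7)*2/8 = -½*(-7/2) = 7/4 ≈ 1.7500)
c(F) = 6 + F/2680 (c(F) = 6 - (-1)*F/2680 = 6 + F/2680)
28525 + c(K) = 28525 + (6 + (1/2680)*(7/4)) = 28525 + (6 + 7/10720) = 28525 + 64327/10720 = 305852327/10720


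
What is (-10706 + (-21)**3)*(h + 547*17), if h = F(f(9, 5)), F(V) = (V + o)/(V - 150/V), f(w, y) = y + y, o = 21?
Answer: -927746688/5 ≈ -1.8555e+8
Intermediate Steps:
f(w, y) = 2*y
F(V) = (21 + V)/(V - 150/V) (F(V) = (V + 21)/(V - 150/V) = (21 + V)/(V - 150/V))
h = -31/5 (h = (2*5)*(21 + 2*5)/(-150 + (2*5)**2) = 10*(21 + 10)/(-150 + 10**2) = 10*31/(-150 + 100) = 10*31/(-50) = 10*(-1/50)*31 = -31/5 ≈ -6.2000)
(-10706 + (-21)**3)*(h + 547*17) = (-10706 + (-21)**3)*(-31/5 + 547*17) = (-10706 - 9261)*(-31/5 + 9299) = -19967*46464/5 = -927746688/5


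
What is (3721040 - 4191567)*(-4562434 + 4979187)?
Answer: -196093538831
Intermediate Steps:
(3721040 - 4191567)*(-4562434 + 4979187) = -470527*416753 = -196093538831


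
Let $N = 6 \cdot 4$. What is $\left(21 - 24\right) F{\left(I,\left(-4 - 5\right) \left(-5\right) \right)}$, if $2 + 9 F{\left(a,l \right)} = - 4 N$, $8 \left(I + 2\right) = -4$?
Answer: $\frac{98}{3} \approx 32.667$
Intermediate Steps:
$I = - \frac{5}{2}$ ($I = -2 + \frac{1}{8} \left(-4\right) = -2 - \frac{1}{2} = - \frac{5}{2} \approx -2.5$)
$N = 24$
$F{\left(a,l \right)} = - \frac{98}{9}$ ($F{\left(a,l \right)} = - \frac{2}{9} + \frac{\left(-4\right) 24}{9} = - \frac{2}{9} + \frac{1}{9} \left(-96\right) = - \frac{2}{9} - \frac{32}{3} = - \frac{98}{9}$)
$\left(21 - 24\right) F{\left(I,\left(-4 - 5\right) \left(-5\right) \right)} = \left(21 - 24\right) \left(- \frac{98}{9}\right) = \left(-3\right) \left(- \frac{98}{9}\right) = \frac{98}{3}$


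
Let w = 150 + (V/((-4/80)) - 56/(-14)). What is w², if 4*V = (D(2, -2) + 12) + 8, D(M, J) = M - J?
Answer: 1156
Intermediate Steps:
V = 6 (V = (((2 - 1*(-2)) + 12) + 8)/4 = (((2 + 2) + 12) + 8)/4 = ((4 + 12) + 8)/4 = (16 + 8)/4 = (¼)*24 = 6)
w = 34 (w = 150 + (6/((-4/80)) - 56/(-14)) = 150 + (6/((-4*1/80)) - 56*(-1/14)) = 150 + (6/(-1/20) + 4) = 150 + (6*(-20) + 4) = 150 + (-120 + 4) = 150 - 116 = 34)
w² = 34² = 1156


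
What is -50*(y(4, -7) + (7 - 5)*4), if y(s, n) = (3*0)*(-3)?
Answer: -400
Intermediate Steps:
y(s, n) = 0 (y(s, n) = 0*(-3) = 0)
-50*(y(4, -7) + (7 - 5)*4) = -50*(0 + (7 - 5)*4) = -50*(0 + 2*4) = -50*(0 + 8) = -50*8 = -400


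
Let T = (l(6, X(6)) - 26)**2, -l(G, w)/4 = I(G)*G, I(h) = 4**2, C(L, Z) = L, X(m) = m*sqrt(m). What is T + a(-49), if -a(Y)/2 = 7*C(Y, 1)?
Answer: 168786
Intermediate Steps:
X(m) = m**(3/2)
I(h) = 16
l(G, w) = -64*G
T = 168100 (T = (-64*6 - 26)**2 = (-384 - 26)**2 = (-410)**2 = 168100)
a(Y) = -14*Y
T + a(-49) = 168100 - 14*(-49) = 168100 + 686 = 168786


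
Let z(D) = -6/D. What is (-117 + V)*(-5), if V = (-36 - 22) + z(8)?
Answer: 3515/4 ≈ 878.75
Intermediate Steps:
V = -235/4 (V = (-36 - 22) - 6/8 = -58 - 6*⅛ = -58 - ¾ = -235/4 ≈ -58.750)
(-117 + V)*(-5) = (-117 - 235/4)*(-5) = -703/4*(-5) = 3515/4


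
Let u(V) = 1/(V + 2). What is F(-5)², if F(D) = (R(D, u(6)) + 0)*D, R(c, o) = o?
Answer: 25/64 ≈ 0.39063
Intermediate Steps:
u(V) = 1/(2 + V)
F(D) = D/8 (F(D) = (1/(2 + 6) + 0)*D = (1/8 + 0)*D = (⅛ + 0)*D = D/8)
F(-5)² = ((⅛)*(-5))² = (-5/8)² = 25/64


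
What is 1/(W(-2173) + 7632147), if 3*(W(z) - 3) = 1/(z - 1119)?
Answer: 9876/75375113399 ≈ 1.3102e-7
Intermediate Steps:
W(z) = 3 + 1/(3*(-1119 + z)) (W(z) = 3 + 1/(3*(z - 1119)) = 3 + 1/(3*(-1119 + z)))
1/(W(-2173) + 7632147) = 1/((-10070 + 9*(-2173))/(3*(-1119 - 2173)) + 7632147) = 1/((⅓)*(-10070 - 19557)/(-3292) + 7632147) = 1/((⅓)*(-1/3292)*(-29627) + 7632147) = 1/(29627/9876 + 7632147) = 1/(75375113399/9876) = 9876/75375113399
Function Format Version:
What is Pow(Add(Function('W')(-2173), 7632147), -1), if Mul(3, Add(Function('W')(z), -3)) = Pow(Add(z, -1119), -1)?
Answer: Rational(9876, 75375113399) ≈ 1.3102e-7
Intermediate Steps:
Function('W')(z) = Add(3, Mul(Rational(1, 3), Pow(Add(-1119, z), -1))) (Function('W')(z) = Add(3, Mul(Rational(1, 3), Pow(Add(z, -1119), -1))) = Add(3, Mul(Rational(1, 3), Pow(Add(-1119, z), -1))))
Pow(Add(Function('W')(-2173), 7632147), -1) = Pow(Add(Mul(Rational(1, 3), Pow(Add(-1119, -2173), -1), Add(-10070, Mul(9, -2173))), 7632147), -1) = Pow(Add(Mul(Rational(1, 3), Pow(-3292, -1), Add(-10070, -19557)), 7632147), -1) = Pow(Add(Mul(Rational(1, 3), Rational(-1, 3292), -29627), 7632147), -1) = Pow(Add(Rational(29627, 9876), 7632147), -1) = Pow(Rational(75375113399, 9876), -1) = Rational(9876, 75375113399)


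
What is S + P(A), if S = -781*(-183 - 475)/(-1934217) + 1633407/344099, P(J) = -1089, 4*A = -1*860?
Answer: -721814633741570/665562135483 ≈ -1084.5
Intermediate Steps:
A = -215 (A = (-1*860)/4 = (1/4)*(-860) = -215)
S = 2982531799417/665562135483 (S = -781*(-658)*(-1/1934217) + 1633407*(1/344099) = 513898*(-1/1934217) + 1633407/344099 = -513898/1934217 + 1633407/344099 = 2982531799417/665562135483 ≈ 4.4812)
S + P(A) = 2982531799417/665562135483 - 1089 = -721814633741570/665562135483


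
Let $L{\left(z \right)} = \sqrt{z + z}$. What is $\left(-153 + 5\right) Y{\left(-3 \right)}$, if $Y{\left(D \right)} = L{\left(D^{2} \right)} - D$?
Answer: $-444 - 444 \sqrt{2} \approx -1071.9$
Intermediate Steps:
$L{\left(z \right)} = \sqrt{2} \sqrt{z}$ ($L{\left(z \right)} = \sqrt{2 z} = \sqrt{2} \sqrt{z}$)
$Y{\left(D \right)} = - D + \sqrt{2} \sqrt{D^{2}}$ ($Y{\left(D \right)} = \sqrt{2} \sqrt{D^{2}} - D = - D + \sqrt{2} \sqrt{D^{2}}$)
$\left(-153 + 5\right) Y{\left(-3 \right)} = \left(-153 + 5\right) \left(\left(-1\right) \left(-3\right) + \sqrt{2} \sqrt{\left(-3\right)^{2}}\right) = - 148 \left(3 + \sqrt{2} \sqrt{9}\right) = - 148 \left(3 + \sqrt{2} \cdot 3\right) = - 148 \left(3 + 3 \sqrt{2}\right) = -444 - 444 \sqrt{2}$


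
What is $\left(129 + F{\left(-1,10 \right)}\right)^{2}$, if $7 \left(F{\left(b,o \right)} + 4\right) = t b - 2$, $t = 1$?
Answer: $\frac{760384}{49} \approx 15518.0$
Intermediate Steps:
$F{\left(b,o \right)} = - \frac{30}{7} + \frac{b}{7}$ ($F{\left(b,o \right)} = -4 + \frac{1 b - 2}{7} = -4 + \frac{b - 2}{7} = -4 + \frac{-2 + b}{7} = -4 + \left(- \frac{2}{7} + \frac{b}{7}\right) = - \frac{30}{7} + \frac{b}{7}$)
$\left(129 + F{\left(-1,10 \right)}\right)^{2} = \left(129 + \left(- \frac{30}{7} + \frac{1}{7} \left(-1\right)\right)\right)^{2} = \left(129 - \frac{31}{7}\right)^{2} = \left(\frac{872}{7}\right)^{2} = \frac{760384}{49}$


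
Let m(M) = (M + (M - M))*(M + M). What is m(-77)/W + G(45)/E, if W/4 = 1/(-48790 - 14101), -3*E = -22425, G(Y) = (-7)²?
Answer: -2787283523927/14950 ≈ -1.8644e+8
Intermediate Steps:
m(M) = 2*M² (m(M) = (M + 0)*(2*M) = M*(2*M) = 2*M²)
G(Y) = 49
E = 7475 (E = -⅓*(-22425) = 7475)
W = -4/62891 (W = 4/(-48790 - 14101) = 4/(-62891) = 4*(-1/62891) = -4/62891 ≈ -6.3602e-5)
m(-77)/W + G(45)/E = (2*(-77)²)/(-4/62891) + 49/7475 = (2*5929)*(-62891/4) + 49*(1/7475) = 11858*(-62891/4) + 49/7475 = -372880739/2 + 49/7475 = -2787283523927/14950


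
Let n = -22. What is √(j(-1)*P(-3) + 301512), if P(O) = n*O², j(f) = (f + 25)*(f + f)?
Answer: 2*√77754 ≈ 557.69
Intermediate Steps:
j(f) = 2*f*(25 + f) (j(f) = (25 + f)*(2*f) = 2*f*(25 + f))
P(O) = -22*O²
√(j(-1)*P(-3) + 301512) = √((2*(-1)*(25 - 1))*(-22*(-3)²) + 301512) = √((2*(-1)*24)*(-22*9) + 301512) = √(-48*(-198) + 301512) = √(9504 + 301512) = √311016 = 2*√77754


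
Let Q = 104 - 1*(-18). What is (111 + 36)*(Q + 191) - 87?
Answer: 45924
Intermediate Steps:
Q = 122 (Q = 104 + 18 = 122)
(111 + 36)*(Q + 191) - 87 = (111 + 36)*(122 + 191) - 87 = 147*313 - 87 = 46011 - 87 = 45924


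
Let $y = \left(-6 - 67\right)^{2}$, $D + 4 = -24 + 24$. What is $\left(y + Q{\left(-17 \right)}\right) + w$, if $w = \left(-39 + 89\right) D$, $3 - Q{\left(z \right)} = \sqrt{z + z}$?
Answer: $5132 - i \sqrt{34} \approx 5132.0 - 5.831 i$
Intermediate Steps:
$D = -4$ ($D = -4 + \left(-24 + 24\right) = -4 + 0 = -4$)
$Q{\left(z \right)} = 3 - \sqrt{2} \sqrt{z}$ ($Q{\left(z \right)} = 3 - \sqrt{z + z} = 3 - \sqrt{2 z} = 3 - \sqrt{2} \sqrt{z}$)
$w = -200$ ($w = \left(-39 + 89\right) \left(-4\right) = 50 \left(-4\right) = -200$)
$y = 5329$ ($y = \left(-73\right)^{2} = 5329$)
$\left(y + Q{\left(-17 \right)}\right) + w = \left(5329 + \left(3 - \sqrt{2} \sqrt{-17}\right)\right) - 200 = \left(5329 + \left(3 - \sqrt{2} i \sqrt{17}\right)\right) - 200 = \left(5329 + \left(3 - i \sqrt{34}\right)\right) - 200 = \left(5332 - i \sqrt{34}\right) - 200 = 5132 - i \sqrt{34}$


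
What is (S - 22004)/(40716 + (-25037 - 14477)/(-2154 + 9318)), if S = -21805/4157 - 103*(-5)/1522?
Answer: -249395571828261/461313891168535 ≈ -0.54062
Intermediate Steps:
S = -31046355/6326954 (S = -21805*1/4157 + 515*(1/1522) = -21805/4157 + 515/1522 = -31046355/6326954 ≈ -4.9070)
(S - 22004)/(40716 + (-25037 - 14477)/(-2154 + 9318)) = (-31046355/6326954 - 22004)/(40716 + (-25037 - 14477)/(-2154 + 9318)) = -139249342171/(6326954*(40716 - 39514/7164)) = -139249342171/(6326954*(40716 - 39514*1/7164)) = -139249342171/(6326954*(40716 - 19757/3582)) = -139249342171/(6326954*145824955/3582) = -139249342171/6326954*3582/145824955 = -249395571828261/461313891168535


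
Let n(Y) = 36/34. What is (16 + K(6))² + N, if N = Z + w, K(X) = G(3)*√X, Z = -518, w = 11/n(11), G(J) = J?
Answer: -3557/18 + 96*√6 ≈ 37.540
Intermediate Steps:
n(Y) = 18/17 (n(Y) = 36*(1/34) = 18/17)
w = 187/18 (w = 11/(18/17) = 11*(17/18) = 187/18 ≈ 10.389)
K(X) = 3*√X
N = -9137/18 (N = -518 + 187/18 = -9137/18 ≈ -507.61)
(16 + K(6))² + N = (16 + 3*√6)² - 9137/18 = -9137/18 + (16 + 3*√6)²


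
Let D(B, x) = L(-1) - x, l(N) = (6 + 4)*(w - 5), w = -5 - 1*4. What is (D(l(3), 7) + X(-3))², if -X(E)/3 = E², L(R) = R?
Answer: 1225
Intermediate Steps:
w = -9 (w = -5 - 4 = -9)
X(E) = -3*E²
l(N) = -140 (l(N) = (6 + 4)*(-9 - 5) = 10*(-14) = -140)
D(B, x) = -1 - x
(D(l(3), 7) + X(-3))² = ((-1 - 1*7) - 3*(-3)²)² = ((-1 - 7) - 3*9)² = (-8 - 27)² = (-35)² = 1225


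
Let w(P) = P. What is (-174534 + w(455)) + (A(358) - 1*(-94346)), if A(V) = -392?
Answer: -80125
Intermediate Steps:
(-174534 + w(455)) + (A(358) - 1*(-94346)) = (-174534 + 455) + (-392 - 1*(-94346)) = -174079 + (-392 + 94346) = -174079 + 93954 = -80125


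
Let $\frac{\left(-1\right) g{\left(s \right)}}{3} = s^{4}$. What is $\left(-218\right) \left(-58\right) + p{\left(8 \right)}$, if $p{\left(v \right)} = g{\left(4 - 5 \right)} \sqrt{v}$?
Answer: $12644 - 6 \sqrt{2} \approx 12636.0$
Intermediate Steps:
$g{\left(s \right)} = - 3 s^{4}$
$p{\left(v \right)} = - 3 \sqrt{v}$ ($p{\left(v \right)} = - 3 \left(4 - 5\right)^{4} \sqrt{v} = - 3 \left(-1\right)^{4} \sqrt{v} = \left(-3\right) 1 \sqrt{v} = - 3 \sqrt{v}$)
$\left(-218\right) \left(-58\right) + p{\left(8 \right)} = \left(-218\right) \left(-58\right) - 3 \sqrt{8} = 12644 - 3 \cdot 2 \sqrt{2} = 12644 - 6 \sqrt{2}$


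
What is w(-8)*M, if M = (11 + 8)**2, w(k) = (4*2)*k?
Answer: -23104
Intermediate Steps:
w(k) = 8*k
M = 361 (M = 19**2 = 361)
w(-8)*M = (8*(-8))*361 = -64*361 = -23104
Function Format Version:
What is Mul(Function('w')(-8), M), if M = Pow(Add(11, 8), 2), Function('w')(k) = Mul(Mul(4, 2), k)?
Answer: -23104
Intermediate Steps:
Function('w')(k) = Mul(8, k)
M = 361 (M = Pow(19, 2) = 361)
Mul(Function('w')(-8), M) = Mul(Mul(8, -8), 361) = Mul(-64, 361) = -23104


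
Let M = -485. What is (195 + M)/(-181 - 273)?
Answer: 145/227 ≈ 0.63877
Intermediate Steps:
(195 + M)/(-181 - 273) = (195 - 485)/(-181 - 273) = -290/(-454) = -290*(-1/454) = 145/227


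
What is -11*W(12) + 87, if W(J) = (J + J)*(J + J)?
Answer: -6249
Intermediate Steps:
W(J) = 4*J² (W(J) = (2*J)*(2*J) = 4*J²)
-11*W(12) + 87 = -44*12² + 87 = -44*144 + 87 = -11*576 + 87 = -6336 + 87 = -6249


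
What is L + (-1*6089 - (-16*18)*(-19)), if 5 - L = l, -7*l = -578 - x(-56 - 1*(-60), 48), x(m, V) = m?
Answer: -81474/7 ≈ -11639.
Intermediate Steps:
l = 582/7 (l = -(-578 - (-56 - 1*(-60)))/7 = -(-578 - (-56 + 60))/7 = -(-578 - 1*4)/7 = -(-578 - 4)/7 = -⅐*(-582) = 582/7 ≈ 83.143)
L = -547/7 (L = 5 - 1*582/7 = 5 - 582/7 = -547/7 ≈ -78.143)
L + (-1*6089 - (-16*18)*(-19)) = -547/7 + (-1*6089 - (-16*18)*(-19)) = -547/7 + (-6089 - (-288)*(-19)) = -547/7 + (-6089 - 1*5472) = -547/7 + (-6089 - 5472) = -547/7 - 11561 = -81474/7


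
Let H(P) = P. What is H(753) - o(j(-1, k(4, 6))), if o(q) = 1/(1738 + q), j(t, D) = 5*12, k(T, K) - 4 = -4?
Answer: 1353893/1798 ≈ 753.00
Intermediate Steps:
k(T, K) = 0 (k(T, K) = 4 - 4 = 0)
j(t, D) = 60
H(753) - o(j(-1, k(4, 6))) = 753 - 1/(1738 + 60) = 753 - 1/1798 = 1353893/1798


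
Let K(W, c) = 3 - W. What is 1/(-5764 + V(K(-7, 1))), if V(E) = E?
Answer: -1/5754 ≈ -0.00017379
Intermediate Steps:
1/(-5764 + V(K(-7, 1))) = 1/(-5764 + (3 - 1*(-7))) = 1/(-5764 + (3 + 7)) = 1/(-5764 + 10) = 1/(-5754) = -1/5754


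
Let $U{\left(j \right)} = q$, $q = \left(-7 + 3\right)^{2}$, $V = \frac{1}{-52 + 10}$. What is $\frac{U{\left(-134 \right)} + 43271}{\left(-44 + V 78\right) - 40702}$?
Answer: $- \frac{303009}{285235} \approx -1.0623$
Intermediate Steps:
$V = - \frac{1}{42}$ ($V = \frac{1}{-42} = - \frac{1}{42} \approx -0.02381$)
$q = 16$ ($q = \left(-4\right)^{2} = 16$)
$U{\left(j \right)} = 16$
$\frac{U{\left(-134 \right)} + 43271}{\left(-44 + V 78\right) - 40702} = \frac{16 + 43271}{\left(-44 - \frac{13}{7}\right) - 40702} = \frac{43287}{\left(-44 - \frac{13}{7}\right) - 40702} = \frac{43287}{- \frac{321}{7} - 40702} = \frac{43287}{- \frac{285235}{7}} = 43287 \left(- \frac{7}{285235}\right) = - \frac{303009}{285235}$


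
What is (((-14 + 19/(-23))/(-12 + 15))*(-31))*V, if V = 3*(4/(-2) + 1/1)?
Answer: -10571/23 ≈ -459.61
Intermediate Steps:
V = -3 (V = 3*(4*(-½) + 1*1) = 3*(-2 + 1) = 3*(-1) = -3)
(((-14 + 19/(-23))/(-12 + 15))*(-31))*V = (((-14 + 19/(-23))/(-12 + 15))*(-31))*(-3) = (((-14 + 19*(-1/23))/3)*(-31))*(-3) = (((-14 - 19/23)*(⅓))*(-31))*(-3) = (-341/23*⅓*(-31))*(-3) = -341/69*(-31)*(-3) = (10571/69)*(-3) = -10571/23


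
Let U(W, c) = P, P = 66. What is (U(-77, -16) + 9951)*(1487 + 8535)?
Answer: 100390374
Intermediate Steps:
U(W, c) = 66
(U(-77, -16) + 9951)*(1487 + 8535) = (66 + 9951)*(1487 + 8535) = 10017*10022 = 100390374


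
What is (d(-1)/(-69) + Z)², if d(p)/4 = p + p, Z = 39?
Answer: 7284601/4761 ≈ 1530.1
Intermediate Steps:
d(p) = 8*p (d(p) = 4*(p + p) = 4*(2*p) = 8*p)
(d(-1)/(-69) + Z)² = ((8*(-1))/(-69) + 39)² = (-8*(-1/69) + 39)² = (8/69 + 39)² = (2699/69)² = 7284601/4761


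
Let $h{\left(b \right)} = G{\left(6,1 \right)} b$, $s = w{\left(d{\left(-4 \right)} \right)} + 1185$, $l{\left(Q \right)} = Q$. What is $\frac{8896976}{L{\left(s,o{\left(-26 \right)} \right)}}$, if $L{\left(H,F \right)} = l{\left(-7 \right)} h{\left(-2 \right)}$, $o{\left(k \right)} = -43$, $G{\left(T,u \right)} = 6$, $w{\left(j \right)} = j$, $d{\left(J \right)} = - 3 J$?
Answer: $\frac{2224244}{21} \approx 1.0592 \cdot 10^{5}$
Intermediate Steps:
$s = 1197$ ($s = \left(-3\right) \left(-4\right) + 1185 = 12 + 1185 = 1197$)
$h{\left(b \right)} = 6 b$
$L{\left(H,F \right)} = 84$ ($L{\left(H,F \right)} = - 7 \cdot 6 \left(-2\right) = \left(-7\right) \left(-12\right) = 84$)
$\frac{8896976}{L{\left(s,o{\left(-26 \right)} \right)}} = \frac{8896976}{84} = 8896976 \cdot \frac{1}{84} = \frac{2224244}{21}$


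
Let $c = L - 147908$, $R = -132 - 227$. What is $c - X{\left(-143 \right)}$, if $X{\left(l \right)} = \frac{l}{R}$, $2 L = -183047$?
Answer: $- \frac{171912103}{718} \approx -2.3943 \cdot 10^{5}$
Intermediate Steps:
$L = - \frac{183047}{2}$ ($L = \frac{1}{2} \left(-183047\right) = - \frac{183047}{2} \approx -91524.0$)
$R = -359$
$c = - \frac{478863}{2}$ ($c = - \frac{183047}{2} - 147908 = - \frac{478863}{2} \approx -2.3943 \cdot 10^{5}$)
$X{\left(l \right)} = - \frac{l}{359}$ ($X{\left(l \right)} = \frac{l}{-359} = l \left(- \frac{1}{359}\right) = - \frac{l}{359}$)
$c - X{\left(-143 \right)} = - \frac{478863}{2} - \left(- \frac{1}{359}\right) \left(-143\right) = - \frac{478863}{2} - \frac{143}{359} = - \frac{171912103}{718}$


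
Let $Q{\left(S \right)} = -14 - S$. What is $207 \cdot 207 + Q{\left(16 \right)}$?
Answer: $42819$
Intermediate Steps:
$207 \cdot 207 + Q{\left(16 \right)} = 207 \cdot 207 - 30 = 42849 - 30 = 42819$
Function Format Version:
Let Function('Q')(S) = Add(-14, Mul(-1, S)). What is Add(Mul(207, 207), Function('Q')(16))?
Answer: 42819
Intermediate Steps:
Add(Mul(207, 207), Function('Q')(16)) = Add(Mul(207, 207), Add(-14, Mul(-1, 16))) = Add(42849, Add(-14, -16)) = Add(42849, -30) = 42819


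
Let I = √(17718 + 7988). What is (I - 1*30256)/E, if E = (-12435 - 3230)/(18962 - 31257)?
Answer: -74399504/3133 + 2459*√25706/3133 ≈ -23621.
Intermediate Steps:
I = √25706 ≈ 160.33
E = 3133/2459 (E = -15665/(-12295) = -15665*(-1/12295) = 3133/2459 ≈ 1.2741)
(I - 1*30256)/E = (√25706 - 1*30256)/(3133/2459) = (√25706 - 30256)*(2459/3133) = (-30256 + √25706)*(2459/3133) = -74399504/3133 + 2459*√25706/3133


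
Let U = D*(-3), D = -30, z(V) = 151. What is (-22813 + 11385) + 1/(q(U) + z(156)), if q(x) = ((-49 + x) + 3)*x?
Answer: -46980507/4111 ≈ -11428.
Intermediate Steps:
U = 90 (U = -30*(-3) = 90)
q(x) = x*(-46 + x) (q(x) = (-46 + x)*x = x*(-46 + x))
(-22813 + 11385) + 1/(q(U) + z(156)) = (-22813 + 11385) + 1/(90*(-46 + 90) + 151) = -11428 + 1/(90*44 + 151) = -11428 + 1/(3960 + 151) = -11428 + 1/4111 = -46980507/4111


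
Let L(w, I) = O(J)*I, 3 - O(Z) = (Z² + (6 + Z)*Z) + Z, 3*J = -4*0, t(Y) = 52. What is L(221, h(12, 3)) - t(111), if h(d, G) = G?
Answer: -43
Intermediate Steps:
J = 0 (J = (-4*0)/3 = (⅓)*0 = 0)
O(Z) = 3 - Z - Z² - Z*(6 + Z) (O(Z) = 3 - ((Z² + (6 + Z)*Z) + Z) = 3 - ((Z² + Z*(6 + Z)) + Z) = 3 - (Z + Z² + Z*(6 + Z)) = 3 + (-Z - Z² - Z*(6 + Z)) = 3 - Z - Z² - Z*(6 + Z))
L(w, I) = 3*I (L(w, I) = (3 - 7*0 - 2*0²)*I = (3 + 0 - 2*0)*I = (3 + 0 + 0)*I = 3*I)
L(221, h(12, 3)) - t(111) = 3*3 - 1*52 = 9 - 52 = -43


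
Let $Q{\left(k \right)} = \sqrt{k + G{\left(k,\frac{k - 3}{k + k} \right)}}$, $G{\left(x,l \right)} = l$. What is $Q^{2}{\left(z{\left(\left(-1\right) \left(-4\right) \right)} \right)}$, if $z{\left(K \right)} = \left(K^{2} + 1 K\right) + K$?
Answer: $\frac{391}{16} \approx 24.438$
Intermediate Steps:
$z{\left(K \right)} = K^{2} + 2 K$ ($z{\left(K \right)} = \left(K^{2} + K\right) + K = \left(K + K^{2}\right) + K = K^{2} + 2 K$)
$Q{\left(k \right)} = \sqrt{k + \frac{-3 + k}{2 k}}$ ($Q{\left(k \right)} = \sqrt{k + \frac{k - 3}{k + k}} = \sqrt{k + \frac{-3 + k}{2 k}}$)
$Q^{2}{\left(z{\left(\left(-1\right) \left(-4\right) \right)} \right)} = \left(\frac{\sqrt{2 - \frac{6}{\left(-1\right) \left(-4\right) \left(2 - -4\right)} + 4 \left(-1\right) \left(-4\right) \left(2 - -4\right)}}{2}\right)^{2} = \left(\frac{\sqrt{2 - \frac{6}{4 \left(2 + 4\right)} + 4 \cdot 4 \left(2 + 4\right)}}{2}\right)^{2} = \left(\frac{\sqrt{2 - \frac{6}{4 \cdot 6} + 4 \cdot 4 \cdot 6}}{2}\right)^{2} = \left(\frac{\sqrt{2 - \frac{6}{24} + 4 \cdot 24}}{2}\right)^{2} = \left(\frac{\sqrt{2 - \frac{1}{4} + 96}}{2}\right)^{2} = \left(\frac{\sqrt{\frac{391}{4}}}{2}\right)^{2} = \left(\frac{\frac{1}{2} \sqrt{391}}{2}\right)^{2} = \left(\frac{\sqrt{391}}{4}\right)^{2} = \frac{391}{16}$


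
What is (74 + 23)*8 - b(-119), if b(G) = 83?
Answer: 693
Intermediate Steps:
(74 + 23)*8 - b(-119) = (74 + 23)*8 - 1*83 = 97*8 - 83 = 776 - 83 = 693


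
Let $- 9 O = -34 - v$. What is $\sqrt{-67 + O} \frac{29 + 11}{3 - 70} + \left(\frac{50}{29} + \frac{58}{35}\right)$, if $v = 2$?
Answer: $\frac{3432}{1015} - \frac{120 i \sqrt{7}}{67} \approx 3.3813 - 4.7387 i$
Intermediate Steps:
$O = 4$ ($O = - \frac{-34 - 2}{9} = \left(- \frac{1}{9}\right) \left(-36\right) = 4$)
$\sqrt{-67 + O} \frac{29 + 11}{3 - 70} + \left(\frac{50}{29} + \frac{58}{35}\right) = \sqrt{-67 + 4} \frac{29 + 11}{3 - 70} + \left(\frac{50}{29} + \frac{58}{35}\right) = \sqrt{-63} \frac{40}{-67} + \left(50 \cdot \frac{1}{29} + 58 \cdot \frac{1}{35}\right) = 3 i \sqrt{7} \cdot 40 \left(- \frac{1}{67}\right) + \left(\frac{50}{29} + \frac{58}{35}\right) = 3 i \sqrt{7} \left(- \frac{40}{67}\right) + \frac{3432}{1015} = - \frac{120 i \sqrt{7}}{67} + \frac{3432}{1015} = \frac{3432}{1015} - \frac{120 i \sqrt{7}}{67}$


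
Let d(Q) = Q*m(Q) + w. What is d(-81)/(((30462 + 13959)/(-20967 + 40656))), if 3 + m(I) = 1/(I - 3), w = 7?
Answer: 46118201/414596 ≈ 111.24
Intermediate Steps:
m(I) = -3 + 1/(-3 + I) (m(I) = -3 + 1/(I - 3) = -3 + 1/(-3 + I))
d(Q) = 7 + Q*(10 - 3*Q)/(-3 + Q) (d(Q) = Q*((10 - 3*Q)/(-3 + Q)) + 7 = Q*(10 - 3*Q)/(-3 + Q) + 7 = 7 + Q*(10 - 3*Q)/(-3 + Q))
d(-81)/(((30462 + 13959)/(-20967 + 40656))) = ((-21 - 3*(-81)**2 + 17*(-81))/(-3 - 81))/(((30462 + 13959)/(-20967 + 40656))) = ((-21 - 3*6561 - 1377)/(-84))/((44421/19689)) = (-(-21 - 19683 - 1377)/84)/((44421*(1/19689))) = (-1/84*(-21081))/(14807/6563) = (7027/28)*(6563/14807) = 46118201/414596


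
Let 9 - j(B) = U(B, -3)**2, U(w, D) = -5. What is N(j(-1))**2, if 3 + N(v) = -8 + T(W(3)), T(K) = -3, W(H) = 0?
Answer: 196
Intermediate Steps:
j(B) = -16 (j(B) = 9 - 1*(-5)**2 = 9 - 1*25 = 9 - 25 = -16)
N(v) = -14 (N(v) = -3 + (-8 - 3) = -3 - 11 = -14)
N(j(-1))**2 = (-14)**2 = 196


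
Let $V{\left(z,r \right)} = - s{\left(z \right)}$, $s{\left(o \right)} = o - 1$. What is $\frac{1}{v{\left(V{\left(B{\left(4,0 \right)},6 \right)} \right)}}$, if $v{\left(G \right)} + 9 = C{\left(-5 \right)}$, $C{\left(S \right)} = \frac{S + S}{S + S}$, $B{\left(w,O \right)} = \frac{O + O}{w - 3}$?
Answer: $- \frac{1}{8} \approx -0.125$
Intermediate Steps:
$s{\left(o \right)} = -1 + o$ ($s{\left(o \right)} = o - 1 = -1 + o$)
$B{\left(w,O \right)} = \frac{2 O}{-3 + w}$
$V{\left(z,r \right)} = 1 - z$ ($V{\left(z,r \right)} = - (-1 + z) = 1 - z$)
$C{\left(S \right)} = 1$ ($C{\left(S \right)} = \frac{2 S}{2 S} = 2 S \frac{1}{2 S} = 1$)
$v{\left(G \right)} = -8$ ($v{\left(G \right)} = -9 + 1 = -8$)
$\frac{1}{v{\left(V{\left(B{\left(4,0 \right)},6 \right)} \right)}} = \frac{1}{-8} = - \frac{1}{8}$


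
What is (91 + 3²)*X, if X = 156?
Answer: 15600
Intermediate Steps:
(91 + 3²)*X = (91 + 3²)*156 = (91 + 9)*156 = 100*156 = 15600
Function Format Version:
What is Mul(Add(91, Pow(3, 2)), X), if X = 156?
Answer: 15600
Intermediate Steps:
Mul(Add(91, Pow(3, 2)), X) = Mul(Add(91, Pow(3, 2)), 156) = Mul(Add(91, 9), 156) = Mul(100, 156) = 15600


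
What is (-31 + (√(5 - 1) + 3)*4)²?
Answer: 121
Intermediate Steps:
(-31 + (√(5 - 1) + 3)*4)² = (-31 + (√4 + 3)*4)² = (-31 + (2 + 3)*4)² = (-31 + 5*4)² = (-31 + 20)² = (-11)² = 121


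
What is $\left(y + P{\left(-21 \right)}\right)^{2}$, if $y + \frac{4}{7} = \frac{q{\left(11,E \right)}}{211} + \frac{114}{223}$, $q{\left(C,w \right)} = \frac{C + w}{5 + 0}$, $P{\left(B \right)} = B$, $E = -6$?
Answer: $\frac{48095112684096}{108485255641} \approx 443.33$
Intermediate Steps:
$q{\left(C,w \right)} = \frac{C}{5} + \frac{w}{5}$ ($q{\left(C,w \right)} = \frac{C + w}{5} = \left(C + w\right) \frac{1}{5} = \frac{C}{5} + \frac{w}{5}$)
$y = - \frac{18273}{329371}$ ($y = - \frac{4}{7} + \left(\frac{\frac{1}{5} \cdot 11 + \frac{1}{5} \left(-6\right)}{211} + \frac{114}{223}\right) = - \frac{4}{7} + \left(\left(\frac{11}{5} - \frac{6}{5}\right) \frac{1}{211} + 114 \cdot \frac{1}{223}\right) = - \frac{4}{7} + \left(1 \cdot \frac{1}{211} + \frac{114}{223}\right) = - \frac{4}{7} + \left(\frac{1}{211} + \frac{114}{223}\right) = - \frac{4}{7} + \frac{24277}{47053} = - \frac{18273}{329371} \approx -0.055478$)
$\left(y + P{\left(-21 \right)}\right)^{2} = \left(- \frac{18273}{329371} - 21\right)^{2} = \left(- \frac{6935064}{329371}\right)^{2} = \frac{48095112684096}{108485255641}$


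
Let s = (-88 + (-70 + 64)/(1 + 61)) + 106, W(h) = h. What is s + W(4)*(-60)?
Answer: -6885/31 ≈ -222.10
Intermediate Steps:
s = 555/31 (s = (-88 - 6/62) + 106 = (-88 - 6*1/62) + 106 = (-88 - 3/31) + 106 = -2731/31 + 106 = 555/31 ≈ 17.903)
s + W(4)*(-60) = 555/31 + 4*(-60) = 555/31 - 240 = -6885/31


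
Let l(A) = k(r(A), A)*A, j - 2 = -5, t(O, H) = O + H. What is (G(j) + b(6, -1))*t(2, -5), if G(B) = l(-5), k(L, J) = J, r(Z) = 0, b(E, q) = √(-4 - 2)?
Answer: -75 - 3*I*√6 ≈ -75.0 - 7.3485*I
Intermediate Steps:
t(O, H) = H + O
b(E, q) = I*√6 (b(E, q) = √(-6) = I*√6)
j = -3 (j = 2 - 5 = -3)
l(A) = A² (l(A) = A*A = A²)
G(B) = 25 (G(B) = (-5)² = 25)
(G(j) + b(6, -1))*t(2, -5) = (25 + I*√6)*(-5 + 2) = (25 + I*√6)*(-3) = -75 - 3*I*√6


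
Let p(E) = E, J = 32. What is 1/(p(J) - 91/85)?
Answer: 85/2629 ≈ 0.032332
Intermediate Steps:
1/(p(J) - 91/85) = 1/(32 - 91/85) = 1/(2629/85) = 85/2629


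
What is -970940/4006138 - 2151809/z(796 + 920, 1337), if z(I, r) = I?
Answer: -9114281117/7266948 ≈ -1254.2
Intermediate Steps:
-970940/4006138 - 2151809/z(796 + 920, 1337) = -970940/4006138 - 2151809/(796 + 920) = -970940*1/4006138 - 2151809/1716 = -11290/46583 - 2151809*1/1716 = -11290/46583 - 195619/156 = -9114281117/7266948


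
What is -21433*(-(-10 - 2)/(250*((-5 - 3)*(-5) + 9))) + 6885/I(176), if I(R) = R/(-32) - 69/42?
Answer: -12064971/12250 ≈ -984.90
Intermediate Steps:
I(R) = -23/14 - R/32 (I(R) = R*(-1/32) - 69*1/42 = -R/32 - 23/14 = -23/14 - R/32)
-21433*(-(-10 - 2)/(250*((-5 - 3)*(-5) + 9))) + 6885/I(176) = -21433*(-(-10 - 2)/(250*((-5 - 3)*(-5) + 9))) + 6885/(-23/14 - 1/32*176) = -21433*6/(125*(-8*(-5) + 9)) + 6885/(-23/14 - 11/2) = -21433*6/(125*(40 + 9)) + 6885/(-50/7) = -21433/((-12250*(-1)/12)) + 6885*(-7/50) = -21433/((-250*(-49/12))) - 9639/10 = -21433/6125/6 - 9639/10 = -21433*6/6125 - 9639/10 = -128598/6125 - 9639/10 = -12064971/12250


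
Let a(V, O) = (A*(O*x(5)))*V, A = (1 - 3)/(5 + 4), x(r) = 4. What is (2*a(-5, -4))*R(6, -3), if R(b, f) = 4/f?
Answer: 1280/27 ≈ 47.407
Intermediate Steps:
A = -2/9 ≈ -0.22222
a(V, O) = -8*O*V/9 (a(V, O) = (-2*O*4/9)*V = (-8*O/9)*V = -8*O*V/9)
(2*a(-5, -4))*R(6, -3) = (2*(-8/9*(-4)*(-5)))*(4/(-3)) = (2*(-160/9))*(4*(-⅓)) = -320/9*(-4/3) = 1280/27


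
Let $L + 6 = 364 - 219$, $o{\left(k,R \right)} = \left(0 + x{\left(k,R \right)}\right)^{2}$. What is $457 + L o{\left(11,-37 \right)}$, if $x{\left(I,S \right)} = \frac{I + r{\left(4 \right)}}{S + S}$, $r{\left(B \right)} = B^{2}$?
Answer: $\frac{2603863}{5476} \approx 475.5$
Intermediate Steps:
$x{\left(I,S \right)} = \frac{16 + I}{2 S}$ ($x{\left(I,S \right)} = \frac{I + 4^{2}}{S + S} = \frac{I + 16}{2 S} = \left(16 + I\right) \frac{1}{2 S} = \frac{16 + I}{2 S}$)
$o{\left(k,R \right)} = \frac{\left(16 + k\right)^{2}}{4 R^{2}}$ ($o{\left(k,R \right)} = \left(0 + \frac{16 + k}{2 R}\right)^{2} = \left(\frac{16 + k}{2 R}\right)^{2} = \frac{\left(16 + k\right)^{2}}{4 R^{2}}$)
$L = 139$ ($L = -6 + \left(364 - 219\right) = -6 + 145 = 139$)
$457 + L o{\left(11,-37 \right)} = 457 + 139 \frac{\left(16 + 11\right)^{2}}{4 \cdot 1369} = 457 + 139 \cdot \frac{1}{4} \cdot \frac{1}{1369} \cdot 27^{2} = 457 + 139 \cdot \frac{1}{4} \cdot \frac{1}{1369} \cdot 729 = 457 + 139 \cdot \frac{729}{5476} = 457 + \frac{101331}{5476} = \frac{2603863}{5476}$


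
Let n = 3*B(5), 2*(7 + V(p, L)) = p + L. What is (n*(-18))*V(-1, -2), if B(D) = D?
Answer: 2295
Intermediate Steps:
V(p, L) = -7 + L/2 + p/2 (V(p, L) = -7 + (p + L)/2 = -7 + (L + p)/2 = -7 + (L/2 + p/2) = -7 + L/2 + p/2)
n = 15 (n = 3*5 = 15)
(n*(-18))*V(-1, -2) = (15*(-18))*(-7 + (½)*(-2) + (½)*(-1)) = -270*(-7 - 1 - ½) = -270*(-17/2) = 2295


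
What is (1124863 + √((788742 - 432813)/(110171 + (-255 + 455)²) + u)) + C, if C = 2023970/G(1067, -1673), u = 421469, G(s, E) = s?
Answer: 1202252791/1067 + 2*√5388174395742/7151 ≈ 1.1274e+6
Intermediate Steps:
C = 2023970/1067 ≈ 1896.9
(1124863 + √((788742 - 432813)/(110171 + (-255 + 455)²) + u)) + C = (1124863 + √((788742 - 432813)/(110171 + (-255 + 455)²) + 421469)) + 2023970/1067 = (1124863 + √(355929/(110171 + 200²) + 421469)) + 2023970/1067 = (1124863 + √(355929/(110171 + 40000) + 421469)) + 2023970/1067 = (1124863 + √(355929/150171 + 421469)) + 2023970/1067 = (1124863 + √(355929*(1/150171) + 421469)) + 2023970/1067 = (1124863 + √(16949/7151 + 421469)) + 2023970/1067 = (1124863 + √(3013941768/7151)) + 2023970/1067 = (1124863 + 2*√5388174395742/7151) + 2023970/1067 = 1202252791/1067 + 2*√5388174395742/7151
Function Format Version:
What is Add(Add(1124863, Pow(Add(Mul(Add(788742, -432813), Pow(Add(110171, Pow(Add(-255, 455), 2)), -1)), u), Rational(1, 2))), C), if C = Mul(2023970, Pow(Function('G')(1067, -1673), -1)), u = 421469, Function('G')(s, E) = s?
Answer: Add(Rational(1202252791, 1067), Mul(Rational(2, 7151), Pow(5388174395742, Rational(1, 2)))) ≈ 1.1274e+6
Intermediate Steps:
C = Rational(2023970, 1067) (C = Mul(2023970, Pow(1067, -1)) = Mul(2023970, Rational(1, 1067)) = Rational(2023970, 1067) ≈ 1896.9)
Add(Add(1124863, Pow(Add(Mul(Add(788742, -432813), Pow(Add(110171, Pow(Add(-255, 455), 2)), -1)), u), Rational(1, 2))), C) = Add(Add(1124863, Pow(Add(Mul(Add(788742, -432813), Pow(Add(110171, Pow(Add(-255, 455), 2)), -1)), 421469), Rational(1, 2))), Rational(2023970, 1067)) = Add(Add(1124863, Pow(Add(Mul(355929, Pow(Add(110171, Pow(200, 2)), -1)), 421469), Rational(1, 2))), Rational(2023970, 1067)) = Add(Add(1124863, Pow(Add(Mul(355929, Pow(Add(110171, 40000), -1)), 421469), Rational(1, 2))), Rational(2023970, 1067)) = Add(Add(1124863, Pow(Add(Mul(355929, Pow(150171, -1)), 421469), Rational(1, 2))), Rational(2023970, 1067)) = Add(Add(1124863, Pow(Add(Mul(355929, Rational(1, 150171)), 421469), Rational(1, 2))), Rational(2023970, 1067)) = Add(Add(1124863, Pow(Add(Rational(16949, 7151), 421469), Rational(1, 2))), Rational(2023970, 1067)) = Add(Add(1124863, Pow(Rational(3013941768, 7151), Rational(1, 2))), Rational(2023970, 1067)) = Add(Add(1124863, Mul(Rational(2, 7151), Pow(5388174395742, Rational(1, 2)))), Rational(2023970, 1067)) = Add(Rational(1202252791, 1067), Mul(Rational(2, 7151), Pow(5388174395742, Rational(1, 2))))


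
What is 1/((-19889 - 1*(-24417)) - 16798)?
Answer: -1/12270 ≈ -8.1500e-5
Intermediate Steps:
1/((-19889 - 1*(-24417)) - 16798) = 1/((-19889 + 24417) - 16798) = 1/(4528 - 16798) = 1/(-12270) = -1/12270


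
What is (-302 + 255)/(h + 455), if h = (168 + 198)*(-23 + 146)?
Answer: -47/45473 ≈ -0.0010336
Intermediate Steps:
h = 45018 (h = 366*123 = 45018)
(-302 + 255)/(h + 455) = (-302 + 255)/(45018 + 455) = -47/45473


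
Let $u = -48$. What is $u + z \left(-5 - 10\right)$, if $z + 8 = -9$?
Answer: $207$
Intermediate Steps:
$z = -17$ ($z = -8 - 9 = -17$)
$u + z \left(-5 - 10\right) = -48 - 17 \left(-5 - 10\right) = -48 - -255 = -48 + 255 = 207$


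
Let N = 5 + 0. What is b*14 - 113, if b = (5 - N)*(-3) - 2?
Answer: -141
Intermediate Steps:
N = 5
b = -2 (b = (5 - 1*5)*(-3) - 2 = (5 - 5)*(-3) - 2 = 0*(-3) - 2 = 0 - 2 = -2)
b*14 - 113 = -2*14 - 113 = -28 - 113 = -141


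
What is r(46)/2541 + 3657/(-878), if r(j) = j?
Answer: -9252049/2230998 ≈ -4.1470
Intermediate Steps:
r(46)/2541 + 3657/(-878) = 46/2541 + 3657/(-878) = 46*(1/2541) + 3657*(-1/878) = 46/2541 - 3657/878 = -9252049/2230998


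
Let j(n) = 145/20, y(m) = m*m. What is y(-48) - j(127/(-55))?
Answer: 9187/4 ≈ 2296.8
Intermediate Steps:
y(m) = m²
j(n) = 29/4 (j(n) = 145*(1/20) = 29/4)
y(-48) - j(127/(-55)) = (-48)² - 1*29/4 = 2304 - 29/4 = 9187/4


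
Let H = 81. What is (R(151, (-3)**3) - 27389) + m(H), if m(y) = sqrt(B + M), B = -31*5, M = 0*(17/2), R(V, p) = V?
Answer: -27238 + I*sqrt(155) ≈ -27238.0 + 12.45*I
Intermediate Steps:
M = 0 (M = 0*(17*(1/2)) = 0*(17/2) = 0)
B = -155
m(y) = I*sqrt(155) (m(y) = sqrt(-155 + 0) = sqrt(-155) = I*sqrt(155))
(R(151, (-3)**3) - 27389) + m(H) = (151 - 27389) + I*sqrt(155) = -27238 + I*sqrt(155)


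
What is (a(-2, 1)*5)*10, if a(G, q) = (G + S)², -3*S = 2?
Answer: 3200/9 ≈ 355.56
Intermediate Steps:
S = -⅔ (S = -⅓*2 = -⅔ ≈ -0.66667)
a(G, q) = (-⅔ + G)² (a(G, q) = (G - ⅔)² = (-⅔ + G)²)
(a(-2, 1)*5)*10 = (((-2 + 3*(-2))²/9)*5)*10 = (((-2 - 6)²/9)*5)*10 = (((⅑)*(-8)²)*5)*10 = (((⅑)*64)*5)*10 = ((64/9)*5)*10 = (320/9)*10 = 3200/9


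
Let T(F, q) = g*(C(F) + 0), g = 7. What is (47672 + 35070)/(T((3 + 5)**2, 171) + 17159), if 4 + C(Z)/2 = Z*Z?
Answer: 82742/74447 ≈ 1.1114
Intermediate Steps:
C(Z) = -8 + 2*Z**2 (C(Z) = -8 + 2*(Z*Z) = -8 + 2*Z**2)
T(F, q) = -56 + 14*F**2 (T(F, q) = 7*((-8 + 2*F**2) + 0) = 7*(-8 + 2*F**2) = -56 + 14*F**2)
(47672 + 35070)/(T((3 + 5)**2, 171) + 17159) = (47672 + 35070)/((-56 + 14*((3 + 5)**2)**2) + 17159) = 82742/((-56 + 14*(8**2)**2) + 17159) = 82742/((-56 + 14*64**2) + 17159) = 82742/((-56 + 14*4096) + 17159) = 82742/((-56 + 57344) + 17159) = 82742/(57288 + 17159) = 82742/74447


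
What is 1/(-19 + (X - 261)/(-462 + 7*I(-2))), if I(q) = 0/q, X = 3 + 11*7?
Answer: -462/8597 ≈ -0.053740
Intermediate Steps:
X = 80 (X = 3 + 77 = 80)
I(q) = 0
1/(-19 + (X - 261)/(-462 + 7*I(-2))) = 1/(-19 + (80 - 261)/(-462 + 7*0)) = 1/(-19 - 181/(-462 + 0)) = 1/(-19 - 181/(-462)) = 1/(-19 - 181*(-1/462)) = 1/(-19 + 181/462) = 1/(-8597/462) = -462/8597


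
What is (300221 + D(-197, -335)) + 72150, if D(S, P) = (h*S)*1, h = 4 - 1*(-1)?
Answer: 371386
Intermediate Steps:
h = 5 (h = 4 + 1 = 5)
D(S, P) = 5*S (D(S, P) = (5*S)*1 = 5*S)
(300221 + D(-197, -335)) + 72150 = (300221 + 5*(-197)) + 72150 = (300221 - 985) + 72150 = 299236 + 72150 = 371386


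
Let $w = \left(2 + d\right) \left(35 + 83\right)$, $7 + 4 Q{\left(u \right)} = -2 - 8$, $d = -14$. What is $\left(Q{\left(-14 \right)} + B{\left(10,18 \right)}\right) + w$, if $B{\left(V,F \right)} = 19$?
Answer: $- \frac{5605}{4} \approx -1401.3$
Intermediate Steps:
$Q{\left(u \right)} = - \frac{17}{4}$ ($Q{\left(u \right)} = - \frac{7}{4} + \frac{-2 - 8}{4} = - \frac{7}{4} + \frac{1}{4} \left(-10\right) = - \frac{7}{4} - \frac{5}{2} = - \frac{17}{4}$)
$w = -1416$ ($w = \left(2 - 14\right) \left(35 + 83\right) = \left(-12\right) 118 = -1416$)
$\left(Q{\left(-14 \right)} + B{\left(10,18 \right)}\right) + w = \left(- \frac{17}{4} + 19\right) - 1416 = \frac{59}{4} - 1416 = - \frac{5605}{4}$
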